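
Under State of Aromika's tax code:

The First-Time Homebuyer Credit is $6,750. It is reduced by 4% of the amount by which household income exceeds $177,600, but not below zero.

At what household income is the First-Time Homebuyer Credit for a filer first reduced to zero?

$346,350

The credit falls by 4% of each dollar above $177,600, so it reaches zero when the excess is $6,750 / 4% = $168,750: income = $177,600 + $168,750 = $346,350.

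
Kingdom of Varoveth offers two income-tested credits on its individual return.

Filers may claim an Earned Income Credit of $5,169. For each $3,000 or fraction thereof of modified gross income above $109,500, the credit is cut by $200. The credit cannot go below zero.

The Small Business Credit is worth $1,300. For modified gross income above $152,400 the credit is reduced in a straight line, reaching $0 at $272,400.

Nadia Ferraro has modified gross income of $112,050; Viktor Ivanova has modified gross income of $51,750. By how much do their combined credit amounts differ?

$200

Nadia ($112,050): Earned Income Credit: income exceeds $109,500 by $2,550, which is 1 full-or-partial $3,000 increment; reduction = 1 × $200 = $200, leaving $4,969. Small Business Credit: $112,050 is at or below the $152,400 threshold, so the full $1,300 applies. total $4,969 + $1,300 = $6,269
Viktor ($51,750): Earned Income Credit: $51,750 is at or below the $109,500 threshold, so the full $5,169 applies. Small Business Credit: $51,750 is at or below the $152,400 threshold, so the full $1,300 applies. total $5,169 + $1,300 = $6,469
Difference: |$6,269 − $6,469| = $200.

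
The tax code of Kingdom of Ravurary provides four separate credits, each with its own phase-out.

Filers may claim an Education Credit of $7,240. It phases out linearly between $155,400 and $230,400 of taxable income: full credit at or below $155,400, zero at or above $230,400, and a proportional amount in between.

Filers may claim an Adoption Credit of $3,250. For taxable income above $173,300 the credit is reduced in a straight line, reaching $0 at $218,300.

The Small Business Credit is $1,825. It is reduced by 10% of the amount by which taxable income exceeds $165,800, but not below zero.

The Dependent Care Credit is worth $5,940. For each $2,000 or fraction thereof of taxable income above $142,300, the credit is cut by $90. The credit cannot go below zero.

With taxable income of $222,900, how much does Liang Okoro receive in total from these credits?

Education Credit: $222,900 is $67,500 into a $75,000 phase-out range, leaving 7,500/75,000 of the credit: $7,240 × 7,500/75,000 = $724.
Adoption Credit: $222,900 is at or above $218,300, so the credit is $0.
Small Business Credit: 10% of the $57,100 excess over $165,800 is $5,710 ≥ base, so the credit is $0.
Dependent Care Credit: income exceeds $142,300 by $80,600, which is 41 full-or-partial $2,000 increments; reduction = 41 × $90 = $3,690, leaving $2,250.
Total: $724 + $0 + $0 + $2,250 = $2,974.

$2,974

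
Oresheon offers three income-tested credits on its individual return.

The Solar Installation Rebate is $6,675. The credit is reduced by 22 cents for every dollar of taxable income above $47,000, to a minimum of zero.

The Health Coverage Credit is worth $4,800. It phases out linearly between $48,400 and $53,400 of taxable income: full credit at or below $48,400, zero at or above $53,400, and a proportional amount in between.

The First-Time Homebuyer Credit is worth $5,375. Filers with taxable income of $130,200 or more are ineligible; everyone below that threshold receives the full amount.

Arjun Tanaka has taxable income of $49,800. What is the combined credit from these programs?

$14,890

Solar Installation Rebate: 22% of the $2,800 excess over $47,000 is $616; credit = $6,675 − $616 = $6,059.
Health Coverage Credit: $49,800 is $1,400 into a $5,000 phase-out range, leaving 3,600/5,000 of the credit: $4,800 × 3,600/5,000 = $3,456.
First-Time Homebuyer Credit: $49,800 is below the $130,200 cutoff, so the full $5,375 applies.
Total: $6,059 + $3,456 + $5,375 = $14,890.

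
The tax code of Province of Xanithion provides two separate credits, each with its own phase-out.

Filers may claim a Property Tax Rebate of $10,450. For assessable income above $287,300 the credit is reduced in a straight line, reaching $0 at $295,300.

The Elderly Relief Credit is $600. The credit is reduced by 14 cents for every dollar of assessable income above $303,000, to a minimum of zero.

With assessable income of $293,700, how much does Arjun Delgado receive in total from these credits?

Property Tax Rebate: $293,700 is $6,400 into a $8,000 phase-out range, leaving 1,600/8,000 of the credit: $10,450 × 1,600/8,000 = $2,090.
Elderly Relief Credit: $293,700 is at or below the $303,000 threshold, so the full $600 applies.
Total: $2,090 + $600 = $2,690.

$2,690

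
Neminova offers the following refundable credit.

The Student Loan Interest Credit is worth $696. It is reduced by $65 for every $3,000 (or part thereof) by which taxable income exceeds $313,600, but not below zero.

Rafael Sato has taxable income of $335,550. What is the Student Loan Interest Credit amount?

$176

Student Loan Interest Credit: income exceeds $313,600 by $21,950, which is 8 full-or-partial $3,000 increments; reduction = 8 × $65 = $520, leaving $176.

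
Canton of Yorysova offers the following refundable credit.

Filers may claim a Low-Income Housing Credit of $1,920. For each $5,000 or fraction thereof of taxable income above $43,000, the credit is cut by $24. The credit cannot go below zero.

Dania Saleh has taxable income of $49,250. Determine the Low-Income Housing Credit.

$1,872

Low-Income Housing Credit: income exceeds $43,000 by $6,250, which is 2 full-or-partial $5,000 increments; reduction = 2 × $24 = $48, leaving $1,872.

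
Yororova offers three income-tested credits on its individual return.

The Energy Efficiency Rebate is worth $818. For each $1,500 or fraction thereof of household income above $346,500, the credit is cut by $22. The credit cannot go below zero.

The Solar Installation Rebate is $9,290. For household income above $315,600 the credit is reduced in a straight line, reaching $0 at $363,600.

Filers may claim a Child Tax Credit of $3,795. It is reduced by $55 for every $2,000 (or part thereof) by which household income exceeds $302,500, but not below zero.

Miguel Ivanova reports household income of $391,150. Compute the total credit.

$1,478

Energy Efficiency Rebate: income exceeds $346,500 by $44,650, which is 30 full-or-partial $1,500 increments; reduction = 30 × $22 = $660, leaving $158.
Solar Installation Rebate: $391,150 is at or above $363,600, so the credit is $0.
Child Tax Credit: income exceeds $302,500 by $88,650, which is 45 full-or-partial $2,000 increments; reduction = 45 × $55 = $2,475, leaving $1,320.
Total: $158 + $0 + $1,320 = $1,478.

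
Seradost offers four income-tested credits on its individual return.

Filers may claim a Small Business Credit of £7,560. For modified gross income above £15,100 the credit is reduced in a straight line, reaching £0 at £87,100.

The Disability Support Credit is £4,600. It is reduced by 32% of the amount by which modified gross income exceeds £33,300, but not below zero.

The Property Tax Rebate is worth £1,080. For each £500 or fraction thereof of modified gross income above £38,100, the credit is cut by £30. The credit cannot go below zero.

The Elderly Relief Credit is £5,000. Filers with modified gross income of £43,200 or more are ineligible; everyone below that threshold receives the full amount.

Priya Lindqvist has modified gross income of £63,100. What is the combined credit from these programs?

£2,520

Small Business Credit: £63,100 is £48,000 into a £72,000 phase-out range, leaving 24,000/72,000 of the credit: £7,560 × 24,000/72,000 = £2,520.
Disability Support Credit: 32% of the £29,800 excess over £33,300 is £9,536 ≥ base, so the credit is £0.
Property Tax Rebate: income exceeds £38,100 by £25,000 → 50 increments × £30 = £1,500 ≥ base, so the credit is £0.
Elderly Relief Credit: £63,100 meets or exceeds the £43,200 cutoff, so the credit is £0.
Total: £2,520 + £0 + £0 + £0 = £2,520.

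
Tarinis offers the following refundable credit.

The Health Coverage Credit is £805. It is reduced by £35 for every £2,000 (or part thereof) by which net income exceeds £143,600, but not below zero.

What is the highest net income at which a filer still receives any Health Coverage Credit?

£187,600

After 22 increments the reduction is 22 × £35 = £770, leaving £35; one more increment wipes it out. Increment 22 ends at excess 22 × £2,000 = £44,000, so the highest qualifying income is £143,600 + £44,000 = £187,600.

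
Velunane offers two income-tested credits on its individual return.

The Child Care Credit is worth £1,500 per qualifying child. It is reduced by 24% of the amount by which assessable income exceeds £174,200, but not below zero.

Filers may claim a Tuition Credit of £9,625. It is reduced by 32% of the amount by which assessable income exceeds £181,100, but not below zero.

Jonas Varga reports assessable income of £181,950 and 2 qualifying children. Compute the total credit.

Child Care Credit: base = 2 × £1,500 = £3,000. 24% of the £7,750 excess over £174,200 is £1,860; credit = £3,000 − £1,860 = £1,140.
Tuition Credit: 32% of the £850 excess over £181,100 is £272; credit = £9,625 − £272 = £9,353.
Total: £1,140 + £9,353 = £10,493.

£10,493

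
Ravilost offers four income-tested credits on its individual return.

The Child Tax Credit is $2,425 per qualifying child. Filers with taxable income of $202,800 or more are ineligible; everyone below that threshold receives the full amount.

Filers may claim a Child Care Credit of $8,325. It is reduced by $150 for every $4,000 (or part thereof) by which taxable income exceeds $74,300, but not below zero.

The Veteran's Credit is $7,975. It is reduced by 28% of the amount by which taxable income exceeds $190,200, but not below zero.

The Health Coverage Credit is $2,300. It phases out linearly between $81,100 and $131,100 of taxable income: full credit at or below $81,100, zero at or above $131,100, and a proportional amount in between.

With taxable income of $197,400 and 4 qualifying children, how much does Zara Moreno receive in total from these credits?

$19,334

Child Tax Credit: base = 4 × $2,425 = $9,700. $197,400 is below the $202,800 cutoff, so the full $9,700 applies.
Child Care Credit: income exceeds $74,300 by $123,100, which is 31 full-or-partial $4,000 increments; reduction = 31 × $150 = $4,650, leaving $3,675.
Veteran's Credit: 28% of the $7,200 excess over $190,200 is $2,016; credit = $7,975 − $2,016 = $5,959.
Health Coverage Credit: $197,400 is at or above $131,100, so the credit is $0.
Total: $9,700 + $3,675 + $5,959 + $0 = $19,334.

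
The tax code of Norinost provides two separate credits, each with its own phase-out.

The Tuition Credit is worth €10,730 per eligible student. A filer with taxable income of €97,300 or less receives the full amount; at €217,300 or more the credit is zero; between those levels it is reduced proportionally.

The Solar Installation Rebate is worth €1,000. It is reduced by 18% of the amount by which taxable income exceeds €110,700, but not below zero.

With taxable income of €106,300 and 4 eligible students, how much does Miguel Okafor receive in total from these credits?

Tuition Credit: base = 4 × €10,730 = €42,920. €106,300 is €9,000 into a €120,000 phase-out range, leaving 111,000/120,000 of the credit: €42,920 × 111,000/120,000 = €39,701.
Solar Installation Rebate: €106,300 is at or below the €110,700 threshold, so the full €1,000 applies.
Total: €39,701 + €1,000 = €40,701.

€40,701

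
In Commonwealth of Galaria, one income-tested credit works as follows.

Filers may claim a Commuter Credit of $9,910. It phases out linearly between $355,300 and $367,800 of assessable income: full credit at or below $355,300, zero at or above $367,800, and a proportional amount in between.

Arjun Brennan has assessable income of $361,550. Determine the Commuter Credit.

$4,955

Commuter Credit: $361,550 is $6,250 into a $12,500 phase-out range, leaving 6,250/12,500 of the credit: $9,910 × 6,250/12,500 = $4,955.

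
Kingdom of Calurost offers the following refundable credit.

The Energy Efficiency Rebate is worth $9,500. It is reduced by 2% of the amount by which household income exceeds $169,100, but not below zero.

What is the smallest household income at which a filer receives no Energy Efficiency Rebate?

$644,100

The credit falls by 2% of each dollar above $169,100, so it reaches zero when the excess is $9,500 / 2% = $475,000: income = $169,100 + $475,000 = $644,100.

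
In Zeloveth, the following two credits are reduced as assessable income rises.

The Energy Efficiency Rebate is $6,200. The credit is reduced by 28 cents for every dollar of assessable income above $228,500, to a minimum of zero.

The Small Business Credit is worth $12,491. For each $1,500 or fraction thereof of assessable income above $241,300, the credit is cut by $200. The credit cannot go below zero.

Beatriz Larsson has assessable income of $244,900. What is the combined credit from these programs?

$13,499

Energy Efficiency Rebate: 28% of the $16,400 excess over $228,500 is $4,592; credit = $6,200 − $4,592 = $1,608.
Small Business Credit: income exceeds $241,300 by $3,600, which is 3 full-or-partial $1,500 increments; reduction = 3 × $200 = $600, leaving $11,891.
Total: $1,608 + $11,891 = $13,499.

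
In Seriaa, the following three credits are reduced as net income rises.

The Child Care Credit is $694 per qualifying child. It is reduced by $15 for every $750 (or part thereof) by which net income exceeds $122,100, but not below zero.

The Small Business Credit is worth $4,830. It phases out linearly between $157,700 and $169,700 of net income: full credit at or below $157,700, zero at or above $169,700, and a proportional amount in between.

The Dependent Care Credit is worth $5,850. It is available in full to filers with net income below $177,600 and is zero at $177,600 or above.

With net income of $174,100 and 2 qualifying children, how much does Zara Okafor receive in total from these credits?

Child Care Credit: base = 2 × $694 = $1,388. income exceeds $122,100 by $52,000, which is 70 full-or-partial $750 increments; reduction = 70 × $15 = $1,050, leaving $338.
Small Business Credit: $174,100 is at or above $169,700, so the credit is $0.
Dependent Care Credit: $174,100 is below the $177,600 cutoff, so the full $5,850 applies.
Total: $338 + $0 + $5,850 = $6,188.

$6,188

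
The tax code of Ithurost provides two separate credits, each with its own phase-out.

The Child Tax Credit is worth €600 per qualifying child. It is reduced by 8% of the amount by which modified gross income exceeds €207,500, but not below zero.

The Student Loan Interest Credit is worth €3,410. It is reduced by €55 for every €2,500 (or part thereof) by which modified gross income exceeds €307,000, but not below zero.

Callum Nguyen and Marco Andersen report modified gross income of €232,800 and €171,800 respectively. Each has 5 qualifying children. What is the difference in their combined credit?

€2,024

Callum (€232,800): Child Tax Credit: base = 5 × €600 = €3,000. 8% of the €25,300 excess over €207,500 is €2,024; credit = €3,000 − €2,024 = €976. Student Loan Interest Credit: €232,800 is at or below the €307,000 threshold, so the full €3,410 applies. total €976 + €3,410 = €4,386
Marco (€171,800): Child Tax Credit: base = 5 × €600 = €3,000. €171,800 is at or below the €207,500 threshold, so the full €3,000 applies. Student Loan Interest Credit: €171,800 is at or below the €307,000 threshold, so the full €3,410 applies. total €3,000 + €3,410 = €6,410
Difference: |€4,386 − €6,410| = €2,024.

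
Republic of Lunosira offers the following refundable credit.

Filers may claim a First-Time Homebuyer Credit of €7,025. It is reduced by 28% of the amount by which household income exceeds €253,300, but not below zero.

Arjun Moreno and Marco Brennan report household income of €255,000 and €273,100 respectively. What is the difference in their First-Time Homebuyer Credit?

Arjun (€255,000): First-Time Homebuyer Credit: 28% of the €1,700 excess over €253,300 is €476; credit = €7,025 − €476 = €6,549.
Marco (€273,100): First-Time Homebuyer Credit: 28% of the €19,800 excess over €253,300 is €5,544; credit = €7,025 − €5,544 = €1,481.
Difference: |€6,549 − €1,481| = €5,068.

€5,068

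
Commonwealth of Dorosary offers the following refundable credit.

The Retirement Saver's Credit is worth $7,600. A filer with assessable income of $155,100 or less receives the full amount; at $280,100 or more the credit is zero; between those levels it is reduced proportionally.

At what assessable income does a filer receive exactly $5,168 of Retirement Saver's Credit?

$5,168 is 5,168/7,600 of the full $7,600, so 2,432/7,600 of the $125,000 range has been used: income = $155,100 + $125,000 × 2,432/7,600 = $195,100.

$195,100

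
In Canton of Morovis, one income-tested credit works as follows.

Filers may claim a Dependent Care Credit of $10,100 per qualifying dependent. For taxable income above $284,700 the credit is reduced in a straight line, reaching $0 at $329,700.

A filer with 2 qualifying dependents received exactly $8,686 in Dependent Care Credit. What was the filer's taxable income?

Full credit = 2 × $10,100 = $20,200.
$8,686 is 8,686/20,200 of the full $20,200, so 11,514/20,200 of the $45,000 range has been used: income = $284,700 + $45,000 × 11,514/20,200 = $310,350.

$310,350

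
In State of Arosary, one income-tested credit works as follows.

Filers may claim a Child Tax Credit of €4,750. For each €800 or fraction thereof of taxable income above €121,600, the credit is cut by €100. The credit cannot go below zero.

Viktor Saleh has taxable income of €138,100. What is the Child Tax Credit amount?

Child Tax Credit: income exceeds €121,600 by €16,500, which is 21 full-or-partial €800 increments; reduction = 21 × €100 = €2,100, leaving €2,650.

€2,650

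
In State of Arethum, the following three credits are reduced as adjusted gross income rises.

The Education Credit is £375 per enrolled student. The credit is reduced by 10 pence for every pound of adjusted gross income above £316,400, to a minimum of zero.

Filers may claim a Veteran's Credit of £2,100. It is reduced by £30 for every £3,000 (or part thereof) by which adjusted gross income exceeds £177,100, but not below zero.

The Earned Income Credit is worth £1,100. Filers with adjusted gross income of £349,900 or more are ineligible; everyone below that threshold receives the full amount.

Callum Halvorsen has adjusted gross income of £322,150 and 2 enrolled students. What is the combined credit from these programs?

£1,905

Education Credit: base = 2 × £375 = £750. 10% of the £5,750 excess over £316,400 is £575; credit = £750 − £575 = £175.
Veteran's Credit: income exceeds £177,100 by £145,050, which is 49 full-or-partial £3,000 increments; reduction = 49 × £30 = £1,470, leaving £630.
Earned Income Credit: £322,150 is below the £349,900 cutoff, so the full £1,100 applies.
Total: £175 + £630 + £1,100 = £1,905.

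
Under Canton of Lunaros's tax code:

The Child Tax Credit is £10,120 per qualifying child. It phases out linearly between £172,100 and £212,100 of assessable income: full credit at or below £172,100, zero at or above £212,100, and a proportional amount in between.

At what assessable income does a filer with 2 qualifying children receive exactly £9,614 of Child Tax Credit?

Full credit = 2 × £10,120 = £20,240.
£9,614 is 9,614/20,240 of the full £20,240, so 10,626/20,240 of the £40,000 range has been used: income = £172,100 + £40,000 × 10,626/20,240 = £193,100.

£193,100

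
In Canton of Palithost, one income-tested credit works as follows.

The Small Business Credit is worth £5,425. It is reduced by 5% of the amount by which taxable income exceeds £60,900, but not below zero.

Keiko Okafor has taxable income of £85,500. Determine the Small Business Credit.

£4,195

Small Business Credit: 5% of the £24,600 excess over £60,900 is £1,230; credit = £5,425 − £1,230 = £4,195.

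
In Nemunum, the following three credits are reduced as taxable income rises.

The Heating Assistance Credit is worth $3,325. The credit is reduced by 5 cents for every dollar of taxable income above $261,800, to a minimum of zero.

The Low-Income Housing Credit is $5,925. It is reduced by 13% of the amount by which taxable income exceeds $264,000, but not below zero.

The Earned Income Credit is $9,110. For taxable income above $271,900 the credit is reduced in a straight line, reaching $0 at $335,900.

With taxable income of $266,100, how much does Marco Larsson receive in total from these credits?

$17,872

Heating Assistance Credit: 5% of the $4,300 excess over $261,800 is $215; credit = $3,325 − $215 = $3,110.
Low-Income Housing Credit: 13% of the $2,100 excess over $264,000 is $273; credit = $5,925 − $273 = $5,652.
Earned Income Credit: $266,100 is at or below the $271,900 threshold, so the full $9,110 applies.
Total: $3,110 + $5,652 + $9,110 = $17,872.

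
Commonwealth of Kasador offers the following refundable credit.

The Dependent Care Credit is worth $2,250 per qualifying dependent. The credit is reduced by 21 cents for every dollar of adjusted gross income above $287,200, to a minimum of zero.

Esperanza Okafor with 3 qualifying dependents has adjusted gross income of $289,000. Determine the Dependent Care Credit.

Dependent Care Credit: base = 3 × $2,250 = $6,750. 21% of the $1,800 excess over $287,200 is $378; credit = $6,750 − $378 = $6,372.

$6,372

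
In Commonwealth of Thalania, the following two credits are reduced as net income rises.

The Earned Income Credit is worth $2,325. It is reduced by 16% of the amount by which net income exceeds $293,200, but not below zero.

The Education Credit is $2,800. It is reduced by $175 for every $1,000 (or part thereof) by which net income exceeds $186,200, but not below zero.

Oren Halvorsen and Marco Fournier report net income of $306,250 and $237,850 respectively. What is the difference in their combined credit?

Oren ($306,250): Earned Income Credit: 16% of the $13,050 excess over $293,200 is $2,088; credit = $2,325 − $2,088 = $237. Education Credit: income exceeds $186,200 by $120,050 → 121 increments × $175 = $21,175 ≥ base, so the credit is $0. total $237 + $0 = $237
Marco ($237,850): Earned Income Credit: $237,850 is at or below the $293,200 threshold, so the full $2,325 applies. Education Credit: income exceeds $186,200 by $51,650 → 52 increments × $175 = $9,100 ≥ base, so the credit is $0. total $2,325 + $0 = $2,325
Difference: |$237 − $2,325| = $2,088.

$2,088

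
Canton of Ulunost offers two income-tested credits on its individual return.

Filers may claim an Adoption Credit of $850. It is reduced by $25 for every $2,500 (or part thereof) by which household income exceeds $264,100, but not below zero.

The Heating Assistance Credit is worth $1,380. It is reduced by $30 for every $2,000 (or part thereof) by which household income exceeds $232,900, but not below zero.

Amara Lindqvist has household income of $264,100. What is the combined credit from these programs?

$1,750

Adoption Credit: $264,100 is at or below the $264,100 threshold, so the full $850 applies.
Heating Assistance Credit: income exceeds $232,900 by $31,200, which is 16 full-or-partial $2,000 increments; reduction = 16 × $30 = $480, leaving $900.
Total: $850 + $900 = $1,750.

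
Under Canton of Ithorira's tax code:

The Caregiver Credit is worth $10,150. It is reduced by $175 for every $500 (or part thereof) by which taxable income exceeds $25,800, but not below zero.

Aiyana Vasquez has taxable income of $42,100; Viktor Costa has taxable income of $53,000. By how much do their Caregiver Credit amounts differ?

Aiyana ($42,100): Caregiver Credit: income exceeds $25,800 by $16,300, which is 33 full-or-partial $500 increments; reduction = 33 × $175 = $5,775, leaving $4,375.
Viktor ($53,000): Caregiver Credit: income exceeds $25,800 by $27,200, which is 55 full-or-partial $500 increments; reduction = 55 × $175 = $9,625, leaving $525.
Difference: |$4,375 − $525| = $3,850.

$3,850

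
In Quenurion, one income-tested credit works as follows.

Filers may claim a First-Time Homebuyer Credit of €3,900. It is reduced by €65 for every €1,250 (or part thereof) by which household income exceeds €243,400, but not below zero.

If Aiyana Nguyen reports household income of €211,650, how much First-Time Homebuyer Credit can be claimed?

€3,900

First-Time Homebuyer Credit: €211,650 is at or below the €243,400 threshold, so the full €3,900 applies.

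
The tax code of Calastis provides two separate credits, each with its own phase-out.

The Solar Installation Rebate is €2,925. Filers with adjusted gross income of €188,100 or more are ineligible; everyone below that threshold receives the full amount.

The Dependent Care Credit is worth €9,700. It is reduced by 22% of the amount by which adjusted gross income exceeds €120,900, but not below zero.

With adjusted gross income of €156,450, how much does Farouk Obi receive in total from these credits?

Solar Installation Rebate: €156,450 is below the €188,100 cutoff, so the full €2,925 applies.
Dependent Care Credit: 22% of the €35,550 excess over €120,900 is €7,821; credit = €9,700 − €7,821 = €1,879.
Total: €2,925 + €1,879 = €4,804.

€4,804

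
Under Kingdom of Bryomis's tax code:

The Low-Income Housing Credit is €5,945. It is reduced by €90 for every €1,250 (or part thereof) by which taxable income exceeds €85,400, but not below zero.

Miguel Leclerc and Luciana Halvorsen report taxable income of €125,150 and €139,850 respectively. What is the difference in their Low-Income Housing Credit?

Miguel (€125,150): Low-Income Housing Credit: income exceeds €85,400 by €39,750, which is 32 full-or-partial €1,250 increments; reduction = 32 × €90 = €2,880, leaving €3,065.
Luciana (€139,850): Low-Income Housing Credit: income exceeds €85,400 by €54,450, which is 44 full-or-partial €1,250 increments; reduction = 44 × €90 = €3,960, leaving €1,985.
Difference: |€3,065 − €1,985| = €1,080.

€1,080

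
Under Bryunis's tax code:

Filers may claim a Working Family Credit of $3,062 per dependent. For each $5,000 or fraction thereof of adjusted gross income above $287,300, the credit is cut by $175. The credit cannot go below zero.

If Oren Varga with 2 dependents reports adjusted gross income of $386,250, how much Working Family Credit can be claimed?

$2,624

Working Family Credit: base = 2 × $3,062 = $6,124. income exceeds $287,300 by $98,950, which is 20 full-or-partial $5,000 increments; reduction = 20 × $175 = $3,500, leaving $2,624.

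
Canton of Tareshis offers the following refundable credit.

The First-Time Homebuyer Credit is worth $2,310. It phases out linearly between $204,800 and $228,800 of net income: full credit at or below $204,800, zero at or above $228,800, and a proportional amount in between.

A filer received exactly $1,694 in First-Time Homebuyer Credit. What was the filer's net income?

$1,694 is 1,694/2,310 of the full $2,310, so 616/2,310 of the $24,000 range has been used: income = $204,800 + $24,000 × 616/2,310 = $211,200.

$211,200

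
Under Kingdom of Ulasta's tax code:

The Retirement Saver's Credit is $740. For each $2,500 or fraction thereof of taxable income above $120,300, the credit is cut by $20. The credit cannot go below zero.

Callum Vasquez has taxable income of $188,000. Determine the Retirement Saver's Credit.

$180

Retirement Saver's Credit: income exceeds $120,300 by $67,700, which is 28 full-or-partial $2,500 increments; reduction = 28 × $20 = $560, leaving $180.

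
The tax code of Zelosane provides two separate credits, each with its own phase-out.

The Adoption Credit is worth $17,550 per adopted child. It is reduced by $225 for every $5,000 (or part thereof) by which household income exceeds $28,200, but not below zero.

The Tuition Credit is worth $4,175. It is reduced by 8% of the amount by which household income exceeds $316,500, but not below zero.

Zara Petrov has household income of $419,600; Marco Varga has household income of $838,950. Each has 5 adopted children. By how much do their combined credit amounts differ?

$18,900

Zara ($419,600): Adoption Credit: base = 5 × $17,550 = $87,750. income exceeds $28,200 by $391,400, which is 79 full-or-partial $5,000 increments; reduction = 79 × $225 = $17,775, leaving $69,975. Tuition Credit: 8% of the $103,100 excess over $316,500 is $8,248 ≥ base, so the credit is $0. total $69,975 + $0 = $69,975
Marco ($838,950): Adoption Credit: base = 5 × $17,550 = $87,750. income exceeds $28,200 by $810,750, which is 163 full-or-partial $5,000 increments; reduction = 163 × $225 = $36,675, leaving $51,075. Tuition Credit: 8% of the $522,450 excess over $316,500 is $41,796 ≥ base, so the credit is $0. total $51,075 + $0 = $51,075
Difference: |$69,975 − $51,075| = $18,900.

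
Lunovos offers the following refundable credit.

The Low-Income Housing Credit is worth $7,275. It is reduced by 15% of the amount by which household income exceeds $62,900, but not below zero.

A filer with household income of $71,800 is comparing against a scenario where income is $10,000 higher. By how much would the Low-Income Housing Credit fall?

At $71,800 — 15% of the $8,900 excess over $62,900 is $1,335; credit = $7,275 − $1,335 = $5,940.
At $81,800 — 15% of the $18,900 excess over $62,900 is $2,835; credit = $7,275 − $2,835 = $4,440.
Lost: $5,940 − $4,440 = $1,500.

$1,500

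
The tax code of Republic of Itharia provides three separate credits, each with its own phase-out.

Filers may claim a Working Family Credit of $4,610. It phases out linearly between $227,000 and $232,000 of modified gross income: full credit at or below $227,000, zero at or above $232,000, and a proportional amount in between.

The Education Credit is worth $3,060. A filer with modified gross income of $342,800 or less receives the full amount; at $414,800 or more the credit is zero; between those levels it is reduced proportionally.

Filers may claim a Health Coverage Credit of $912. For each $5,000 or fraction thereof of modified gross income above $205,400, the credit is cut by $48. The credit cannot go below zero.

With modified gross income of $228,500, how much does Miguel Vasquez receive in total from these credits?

$6,959

Working Family Credit: $228,500 is $1,500 into a $5,000 phase-out range, leaving 3,500/5,000 of the credit: $4,610 × 3,500/5,000 = $3,227.
Education Credit: $228,500 is at or below the $342,800 threshold, so the full $3,060 applies.
Health Coverage Credit: income exceeds $205,400 by $23,100, which is 5 full-or-partial $5,000 increments; reduction = 5 × $48 = $240, leaving $672.
Total: $3,227 + $3,060 + $672 = $6,959.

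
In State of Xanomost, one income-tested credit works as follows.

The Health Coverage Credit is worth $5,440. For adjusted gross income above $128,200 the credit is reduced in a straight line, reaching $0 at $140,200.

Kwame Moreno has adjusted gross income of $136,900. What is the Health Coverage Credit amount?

$1,496

Health Coverage Credit: $136,900 is $8,700 into a $12,000 phase-out range, leaving 3,300/12,000 of the credit: $5,440 × 3,300/12,000 = $1,496.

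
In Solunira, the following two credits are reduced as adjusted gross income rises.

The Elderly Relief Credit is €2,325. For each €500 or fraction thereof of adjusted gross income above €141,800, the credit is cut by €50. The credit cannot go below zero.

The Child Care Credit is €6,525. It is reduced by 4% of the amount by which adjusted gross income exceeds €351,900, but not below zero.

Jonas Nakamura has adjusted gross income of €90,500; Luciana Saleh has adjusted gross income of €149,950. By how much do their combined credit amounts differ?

Jonas (€90,500): Elderly Relief Credit: €90,500 is at or below the €141,800 threshold, so the full €2,325 applies. Child Care Credit: €90,500 is at or below the €351,900 threshold, so the full €6,525 applies. total €2,325 + €6,525 = €8,850
Luciana (€149,950): Elderly Relief Credit: income exceeds €141,800 by €8,150, which is 17 full-or-partial €500 increments; reduction = 17 × €50 = €850, leaving €1,475. Child Care Credit: €149,950 is at or below the €351,900 threshold, so the full €6,525 applies. total €1,475 + €6,525 = €8,000
Difference: |€8,850 − €8,000| = €850.

€850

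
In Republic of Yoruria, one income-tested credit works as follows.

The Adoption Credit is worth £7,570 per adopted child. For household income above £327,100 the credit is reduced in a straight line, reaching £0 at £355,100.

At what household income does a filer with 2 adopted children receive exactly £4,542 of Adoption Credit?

Full credit = 2 × £7,570 = £15,140.
£4,542 is 4,542/15,140 of the full £15,140, so 10,598/15,140 of the £28,000 range has been used: income = £327,100 + £28,000 × 10,598/15,140 = £346,700.

£346,700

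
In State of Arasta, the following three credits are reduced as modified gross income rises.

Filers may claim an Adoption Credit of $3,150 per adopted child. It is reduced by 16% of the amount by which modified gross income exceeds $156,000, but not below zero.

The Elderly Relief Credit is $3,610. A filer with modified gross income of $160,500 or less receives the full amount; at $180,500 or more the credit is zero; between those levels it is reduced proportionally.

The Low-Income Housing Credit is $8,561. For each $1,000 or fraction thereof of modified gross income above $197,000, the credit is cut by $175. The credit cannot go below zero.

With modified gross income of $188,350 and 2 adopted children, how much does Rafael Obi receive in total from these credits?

Adoption Credit: base = 2 × $3,150 = $6,300. 16% of the $32,350 excess over $156,000 is $5,176; credit = $6,300 − $5,176 = $1,124.
Elderly Relief Credit: $188,350 is at or above $180,500, so the credit is $0.
Low-Income Housing Credit: $188,350 is at or below the $197,000 threshold, so the full $8,561 applies.
Total: $1,124 + $0 + $8,561 = $9,685.

$9,685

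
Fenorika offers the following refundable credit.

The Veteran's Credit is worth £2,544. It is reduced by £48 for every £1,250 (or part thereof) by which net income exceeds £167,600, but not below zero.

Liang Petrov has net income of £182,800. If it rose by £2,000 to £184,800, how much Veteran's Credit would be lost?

£48

At £182,800 — income exceeds £167,600 by £15,200, which is 13 full-or-partial £1,250 increments; reduction = 13 × £48 = £624, leaving £1,920.
At £184,800 — income exceeds £167,600 by £17,200, which is 14 full-or-partial £1,250 increments; reduction = 14 × £48 = £672, leaving £1,872.
Lost: £1,920 − £1,872 = £48.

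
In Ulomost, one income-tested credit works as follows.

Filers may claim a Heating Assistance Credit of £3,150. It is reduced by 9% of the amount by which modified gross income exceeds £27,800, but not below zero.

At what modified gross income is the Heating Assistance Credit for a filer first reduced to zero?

The credit falls by 9% of each pound above £27,800, so it reaches zero when the excess is £3,150 / 9% = £35,000: income = £27,800 + £35,000 = £62,800.

£62,800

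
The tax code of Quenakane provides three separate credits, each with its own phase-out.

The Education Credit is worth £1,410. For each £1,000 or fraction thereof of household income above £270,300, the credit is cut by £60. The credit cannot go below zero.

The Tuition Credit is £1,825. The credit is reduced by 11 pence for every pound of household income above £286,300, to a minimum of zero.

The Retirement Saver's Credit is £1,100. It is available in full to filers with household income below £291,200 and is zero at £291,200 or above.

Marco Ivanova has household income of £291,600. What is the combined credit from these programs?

£1,332

Education Credit: income exceeds £270,300 by £21,300, which is 22 full-or-partial £1,000 increments; reduction = 22 × £60 = £1,320, leaving £90.
Tuition Credit: 11% of the £5,300 excess over £286,300 is £583; credit = £1,825 − £583 = £1,242.
Retirement Saver's Credit: £291,600 meets or exceeds the £291,200 cutoff, so the credit is £0.
Total: £90 + £1,242 + £0 = £1,332.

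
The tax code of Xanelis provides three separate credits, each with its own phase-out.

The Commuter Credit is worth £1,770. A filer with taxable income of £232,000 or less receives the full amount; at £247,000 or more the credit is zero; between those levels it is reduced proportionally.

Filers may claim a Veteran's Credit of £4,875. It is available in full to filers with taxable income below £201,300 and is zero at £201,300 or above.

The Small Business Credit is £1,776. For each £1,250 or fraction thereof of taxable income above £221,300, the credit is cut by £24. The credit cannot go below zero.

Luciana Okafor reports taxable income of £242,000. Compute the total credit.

Commuter Credit: £242,000 is £10,000 into a £15,000 phase-out range, leaving 5,000/15,000 of the credit: £1,770 × 5,000/15,000 = £590.
Veteran's Credit: £242,000 meets or exceeds the £201,300 cutoff, so the credit is £0.
Small Business Credit: income exceeds £221,300 by £20,700, which is 17 full-or-partial £1,250 increments; reduction = 17 × £24 = £408, leaving £1,368.
Total: £590 + £0 + £1,368 = £1,958.

£1,958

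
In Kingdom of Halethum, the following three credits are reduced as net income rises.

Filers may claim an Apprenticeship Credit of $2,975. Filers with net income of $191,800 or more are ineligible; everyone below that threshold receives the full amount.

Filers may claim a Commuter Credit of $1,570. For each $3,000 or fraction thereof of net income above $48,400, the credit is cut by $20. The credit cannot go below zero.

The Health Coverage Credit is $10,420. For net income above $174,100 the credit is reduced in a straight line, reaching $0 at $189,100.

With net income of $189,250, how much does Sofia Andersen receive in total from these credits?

Apprenticeship Credit: $189,250 is below the $191,800 cutoff, so the full $2,975 applies.
Commuter Credit: income exceeds $48,400 by $140,850, which is 47 full-or-partial $3,000 increments; reduction = 47 × $20 = $940, leaving $630.
Health Coverage Credit: $189,250 is at or above $189,100, so the credit is $0.
Total: $2,975 + $630 + $0 = $3,605.

$3,605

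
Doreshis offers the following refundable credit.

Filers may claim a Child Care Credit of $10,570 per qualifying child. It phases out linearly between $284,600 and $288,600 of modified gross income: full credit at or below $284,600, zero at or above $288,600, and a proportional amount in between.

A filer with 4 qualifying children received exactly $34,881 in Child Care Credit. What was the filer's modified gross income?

Full credit = 4 × $10,570 = $42,280.
$34,881 is 34,881/42,280 of the full $42,280, so 7,399/42,280 of the $4,000 range has been used: income = $284,600 + $4,000 × 7,399/42,280 = $285,300.

$285,300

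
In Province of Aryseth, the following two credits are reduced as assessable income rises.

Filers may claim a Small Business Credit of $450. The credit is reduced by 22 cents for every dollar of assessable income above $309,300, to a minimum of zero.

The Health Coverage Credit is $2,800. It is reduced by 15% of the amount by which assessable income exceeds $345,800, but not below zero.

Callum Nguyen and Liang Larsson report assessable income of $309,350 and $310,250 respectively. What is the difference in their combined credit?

$198

Callum ($309,350): Small Business Credit: 22% of the $50 excess over $309,300 is $11; credit = $450 − $11 = $439. Health Coverage Credit: $309,350 is at or below the $345,800 threshold, so the full $2,800 applies. total $439 + $2,800 = $3,239
Liang ($310,250): Small Business Credit: 22% of the $950 excess over $309,300 is $209; credit = $450 − $209 = $241. Health Coverage Credit: $310,250 is at or below the $345,800 threshold, so the full $2,800 applies. total $241 + $2,800 = $3,041
Difference: |$3,239 − $3,041| = $198.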